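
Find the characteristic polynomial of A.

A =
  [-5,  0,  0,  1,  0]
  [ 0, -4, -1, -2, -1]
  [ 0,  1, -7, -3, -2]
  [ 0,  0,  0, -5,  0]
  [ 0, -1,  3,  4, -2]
x^5 + 23*x^4 + 211*x^3 + 965*x^2 + 2200*x + 2000

Expanding det(x·I − A) (e.g. by cofactor expansion or by noting that A is similar to its Jordan form J, which has the same characteristic polynomial as A) gives
  χ_A(x) = x^5 + 23*x^4 + 211*x^3 + 965*x^2 + 2200*x + 2000
which factors as (x + 4)^2*(x + 5)^3. The eigenvalues (with algebraic multiplicities) are λ = -5 with multiplicity 3, λ = -4 with multiplicity 2.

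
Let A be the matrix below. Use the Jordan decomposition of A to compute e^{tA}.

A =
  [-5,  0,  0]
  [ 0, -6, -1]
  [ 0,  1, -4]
e^{tA} =
  [exp(-5*t), 0, 0]
  [0, -t*exp(-5*t) + exp(-5*t), -t*exp(-5*t)]
  [0, t*exp(-5*t), t*exp(-5*t) + exp(-5*t)]

Strategy: write A = P · J · P⁻¹ where J is a Jordan canonical form, so e^{tA} = P · e^{tJ} · P⁻¹, and e^{tJ} can be computed block-by-block.

A has Jordan form
J =
  [-5,  1,  0]
  [ 0, -5,  0]
  [ 0,  0, -5]
(up to reordering of blocks).

Per-block formulas:
  For a 1×1 block at λ = -5: exp(t · [-5]) = [e^(-5t)].
  For a 2×2 Jordan block J_2(-5): exp(t · J_2(-5)) = e^(-5t)·(I + t·N), where N is the 2×2 nilpotent shift.

After assembling e^{tJ} and conjugating by P, we get:

e^{tA} =
  [exp(-5*t), 0, 0]
  [0, -t*exp(-5*t) + exp(-5*t), -t*exp(-5*t)]
  [0, t*exp(-5*t), t*exp(-5*t) + exp(-5*t)]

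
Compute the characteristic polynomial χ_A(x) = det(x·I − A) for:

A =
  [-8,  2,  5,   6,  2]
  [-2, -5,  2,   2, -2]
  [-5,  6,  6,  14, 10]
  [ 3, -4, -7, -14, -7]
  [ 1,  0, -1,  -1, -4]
x^5 + 25*x^4 + 250*x^3 + 1250*x^2 + 3125*x + 3125

Expanding det(x·I − A) (e.g. by cofactor expansion or by noting that A is similar to its Jordan form J, which has the same characteristic polynomial as A) gives
  χ_A(x) = x^5 + 25*x^4 + 250*x^3 + 1250*x^2 + 3125*x + 3125
which factors as (x + 5)^5. The eigenvalues (with algebraic multiplicities) are λ = -5 with multiplicity 5.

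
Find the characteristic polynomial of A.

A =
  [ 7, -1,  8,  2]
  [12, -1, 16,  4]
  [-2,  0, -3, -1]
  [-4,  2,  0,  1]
x^4 - 4*x^3 + 6*x^2 - 4*x + 1

Expanding det(x·I − A) (e.g. by cofactor expansion or by noting that A is similar to its Jordan form J, which has the same characteristic polynomial as A) gives
  χ_A(x) = x^4 - 4*x^3 + 6*x^2 - 4*x + 1
which factors as (x - 1)^4. The eigenvalues (with algebraic multiplicities) are λ = 1 with multiplicity 4.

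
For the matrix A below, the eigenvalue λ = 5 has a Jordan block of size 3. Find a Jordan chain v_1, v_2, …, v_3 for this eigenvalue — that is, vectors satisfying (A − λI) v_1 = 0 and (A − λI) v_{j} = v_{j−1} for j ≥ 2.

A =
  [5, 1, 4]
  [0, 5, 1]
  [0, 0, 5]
A Jordan chain for λ = 5 of length 3:
v_1 = (1, 0, 0)ᵀ
v_2 = (4, 1, 0)ᵀ
v_3 = (0, 0, 1)ᵀ

Let N = A − (5)·I. We want v_3 with N^3 v_3 = 0 but N^2 v_3 ≠ 0; then v_{j-1} := N · v_j for j = 3, …, 2.

Pick v_3 = (0, 0, 1)ᵀ.
Then v_2 = N · v_3 = (4, 1, 0)ᵀ.
Then v_1 = N · v_2 = (1, 0, 0)ᵀ.

Sanity check: (A − (5)·I) v_1 = (0, 0, 0)ᵀ = 0. ✓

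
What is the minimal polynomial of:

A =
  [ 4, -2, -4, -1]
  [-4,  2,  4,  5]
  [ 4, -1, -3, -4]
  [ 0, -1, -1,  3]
x^4 - 6*x^3 + 12*x^2 - 8*x

The characteristic polynomial is χ_A(x) = x*(x - 2)^3, so the eigenvalues are known. The minimal polynomial is
  m_A(x) = Π_λ (x − λ)^{k_λ}
where k_λ is the size of the *largest* Jordan block for λ (equivalently, the smallest k with (A − λI)^k v = 0 for every generalised eigenvector v of λ).

  λ = 0: largest Jordan block has size 1, contributing (x − 0)
  λ = 2: largest Jordan block has size 3, contributing (x − 2)^3

So m_A(x) = x*(x - 2)^3 = x^4 - 6*x^3 + 12*x^2 - 8*x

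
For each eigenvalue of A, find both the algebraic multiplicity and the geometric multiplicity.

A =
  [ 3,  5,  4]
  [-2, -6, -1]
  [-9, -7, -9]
λ = -4: alg = 3, geom = 1

Step 1 — factor the characteristic polynomial to read off the algebraic multiplicities:
  χ_A(x) = (x + 4)^3

Step 2 — compute geometric multiplicities via the rank-nullity identity g(λ) = n − rank(A − λI):
  rank(A − (-4)·I) = 2, so dim ker(A − (-4)·I) = n − 2 = 1

Summary:
  λ = -4: algebraic multiplicity = 3, geometric multiplicity = 1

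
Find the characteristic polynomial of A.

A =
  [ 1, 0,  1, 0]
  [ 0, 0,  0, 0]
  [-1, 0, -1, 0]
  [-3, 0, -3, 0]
x^4

Expanding det(x·I − A) (e.g. by cofactor expansion or by noting that A is similar to its Jordan form J, which has the same characteristic polynomial as A) gives
  χ_A(x) = x^4
which factors as x^4. The eigenvalues (with algebraic multiplicities) are λ = 0 with multiplicity 4.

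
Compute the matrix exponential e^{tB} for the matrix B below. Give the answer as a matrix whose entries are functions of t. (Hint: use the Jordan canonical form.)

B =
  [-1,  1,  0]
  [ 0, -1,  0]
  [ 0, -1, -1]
e^{tB} =
  [exp(-t), t*exp(-t), 0]
  [0, exp(-t), 0]
  [0, -t*exp(-t), exp(-t)]

Strategy: write B = P · J · P⁻¹ where J is a Jordan canonical form, so e^{tB} = P · e^{tJ} · P⁻¹, and e^{tJ} can be computed block-by-block.

B has Jordan form
J =
  [-1,  1,  0]
  [ 0, -1,  0]
  [ 0,  0, -1]
(up to reordering of blocks).

Per-block formulas:
  For a 2×2 Jordan block J_2(-1): exp(t · J_2(-1)) = e^(-1t)·(I + t·N), where N is the 2×2 nilpotent shift.
  For a 1×1 block at λ = -1: exp(t · [-1]) = [e^(-1t)].

After assembling e^{tJ} and conjugating by P, we get:

e^{tB} =
  [exp(-t), t*exp(-t), 0]
  [0, exp(-t), 0]
  [0, -t*exp(-t), exp(-t)]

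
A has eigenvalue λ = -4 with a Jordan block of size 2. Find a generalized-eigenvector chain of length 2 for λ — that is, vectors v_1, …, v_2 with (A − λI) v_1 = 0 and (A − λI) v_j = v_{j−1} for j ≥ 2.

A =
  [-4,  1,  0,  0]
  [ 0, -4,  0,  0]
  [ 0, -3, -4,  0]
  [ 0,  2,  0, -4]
A Jordan chain for λ = -4 of length 2:
v_1 = (1, 0, -3, 2)ᵀ
v_2 = (0, 1, 0, 0)ᵀ

Let N = A − (-4)·I. We want v_2 with N^2 v_2 = 0 but N^1 v_2 ≠ 0; then v_{j-1} := N · v_j for j = 2, …, 2.

Pick v_2 = (0, 1, 0, 0)ᵀ.
Then v_1 = N · v_2 = (1, 0, -3, 2)ᵀ.

Sanity check: (A − (-4)·I) v_1 = (0, 0, 0, 0)ᵀ = 0. ✓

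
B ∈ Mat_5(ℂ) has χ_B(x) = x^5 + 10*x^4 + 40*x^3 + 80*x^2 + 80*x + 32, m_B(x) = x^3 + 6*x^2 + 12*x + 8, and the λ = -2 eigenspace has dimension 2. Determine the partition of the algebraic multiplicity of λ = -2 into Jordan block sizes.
Block sizes for λ = -2: [3, 2]

Step 1 — from the characteristic polynomial, algebraic multiplicity of λ = -2 is 5. From dim ker(B − (-2)·I) = 2, there are exactly 2 Jordan blocks for λ = -2.
Step 2 — from the minimal polynomial, the factor (x + 2)^3 tells us the largest block for λ = -2 has size 3.
Step 3 — with total size 5, 2 blocks, and largest block 3, the block sizes (in nonincreasing order) are [3, 2].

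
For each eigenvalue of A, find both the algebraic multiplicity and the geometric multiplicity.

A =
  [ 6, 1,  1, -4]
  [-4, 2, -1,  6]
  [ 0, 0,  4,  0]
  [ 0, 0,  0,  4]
λ = 4: alg = 4, geom = 2

Step 1 — factor the characteristic polynomial to read off the algebraic multiplicities:
  χ_A(x) = (x - 4)^4

Step 2 — compute geometric multiplicities via the rank-nullity identity g(λ) = n − rank(A − λI):
  rank(A − (4)·I) = 2, so dim ker(A − (4)·I) = n − 2 = 2

Summary:
  λ = 4: algebraic multiplicity = 4, geometric multiplicity = 2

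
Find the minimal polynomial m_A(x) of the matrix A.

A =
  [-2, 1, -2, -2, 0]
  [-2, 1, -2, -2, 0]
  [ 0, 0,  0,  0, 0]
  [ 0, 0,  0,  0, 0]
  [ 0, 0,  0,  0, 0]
x^2 + x

The characteristic polynomial is χ_A(x) = x^4*(x + 1), so the eigenvalues are known. The minimal polynomial is
  m_A(x) = Π_λ (x − λ)^{k_λ}
where k_λ is the size of the *largest* Jordan block for λ (equivalently, the smallest k with (A − λI)^k v = 0 for every generalised eigenvector v of λ).

  λ = -1: largest Jordan block has size 1, contributing (x + 1)
  λ = 0: largest Jordan block has size 1, contributing (x − 0)

So m_A(x) = x*(x + 1) = x^2 + x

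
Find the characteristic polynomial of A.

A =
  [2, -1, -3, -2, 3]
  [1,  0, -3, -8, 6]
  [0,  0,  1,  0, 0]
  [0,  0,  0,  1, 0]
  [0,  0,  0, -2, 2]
x^5 - 6*x^4 + 14*x^3 - 16*x^2 + 9*x - 2

Expanding det(x·I − A) (e.g. by cofactor expansion or by noting that A is similar to its Jordan form J, which has the same characteristic polynomial as A) gives
  χ_A(x) = x^5 - 6*x^4 + 14*x^3 - 16*x^2 + 9*x - 2
which factors as (x - 2)*(x - 1)^4. The eigenvalues (with algebraic multiplicities) are λ = 1 with multiplicity 4, λ = 2 with multiplicity 1.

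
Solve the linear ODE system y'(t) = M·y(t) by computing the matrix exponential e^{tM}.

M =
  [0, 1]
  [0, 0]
e^{tM} =
  [1, t]
  [0, 1]

Strategy: write M = P · J · P⁻¹ where J is a Jordan canonical form, so e^{tM} = P · e^{tJ} · P⁻¹, and e^{tJ} can be computed block-by-block.

M has Jordan form
J =
  [0, 1]
  [0, 0]
(up to reordering of blocks).

Per-block formulas:
  For a 2×2 Jordan block J_2(0): exp(t · J_2(0)) = e^(0t)·(I + t·N), where N is the 2×2 nilpotent shift.

After assembling e^{tJ} and conjugating by P, we get:

e^{tM} =
  [1, t]
  [0, 1]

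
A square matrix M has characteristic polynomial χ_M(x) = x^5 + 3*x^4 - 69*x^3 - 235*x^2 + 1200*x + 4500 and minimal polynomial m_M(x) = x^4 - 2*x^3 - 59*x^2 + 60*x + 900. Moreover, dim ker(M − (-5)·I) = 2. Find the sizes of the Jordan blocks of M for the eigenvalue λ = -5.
Block sizes for λ = -5: [2, 1]

Step 1 — from the characteristic polynomial, algebraic multiplicity of λ = -5 is 3. From dim ker(M − (-5)·I) = 2, there are exactly 2 Jordan blocks for λ = -5.
Step 2 — from the minimal polynomial, the factor (x + 5)^2 tells us the largest block for λ = -5 has size 2.
Step 3 — with total size 3, 2 blocks, and largest block 2, the block sizes (in nonincreasing order) are [2, 1].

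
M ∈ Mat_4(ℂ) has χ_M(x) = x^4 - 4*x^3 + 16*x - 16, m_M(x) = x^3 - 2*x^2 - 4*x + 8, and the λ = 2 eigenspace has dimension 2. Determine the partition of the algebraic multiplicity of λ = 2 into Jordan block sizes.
Block sizes for λ = 2: [2, 1]

Step 1 — from the characteristic polynomial, algebraic multiplicity of λ = 2 is 3. From dim ker(M − (2)·I) = 2, there are exactly 2 Jordan blocks for λ = 2.
Step 2 — from the minimal polynomial, the factor (x − 2)^2 tells us the largest block for λ = 2 has size 2.
Step 3 — with total size 3, 2 blocks, and largest block 2, the block sizes (in nonincreasing order) are [2, 1].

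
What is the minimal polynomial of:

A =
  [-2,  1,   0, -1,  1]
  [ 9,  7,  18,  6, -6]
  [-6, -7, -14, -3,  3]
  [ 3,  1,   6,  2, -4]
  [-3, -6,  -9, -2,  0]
x^4 + 5*x^3 + 6*x^2 - 4*x - 8

The characteristic polynomial is χ_A(x) = (x - 1)*(x + 2)^4, so the eigenvalues are known. The minimal polynomial is
  m_A(x) = Π_λ (x − λ)^{k_λ}
where k_λ is the size of the *largest* Jordan block for λ (equivalently, the smallest k with (A − λI)^k v = 0 for every generalised eigenvector v of λ).

  λ = -2: largest Jordan block has size 3, contributing (x + 2)^3
  λ = 1: largest Jordan block has size 1, contributing (x − 1)

So m_A(x) = (x - 1)*(x + 2)^3 = x^4 + 5*x^3 + 6*x^2 - 4*x - 8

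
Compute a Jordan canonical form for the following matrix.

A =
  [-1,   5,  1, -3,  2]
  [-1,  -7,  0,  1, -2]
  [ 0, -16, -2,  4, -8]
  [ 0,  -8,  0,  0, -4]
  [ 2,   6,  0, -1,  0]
J_3(-2) ⊕ J_2(-2)

The characteristic polynomial is
  det(x·I − A) = x^5 + 10*x^4 + 40*x^3 + 80*x^2 + 80*x + 32 = (x + 2)^5

Eigenvalues and multiplicities (the geometric multiplicity of λ is n − rank(A − λI), which equals the number of Jordan blocks for λ):
  λ = -2: algebraic multiplicity = 5, geometric multiplicity = 2

Determining the block sizes for each eigenvalue:
  λ = -2: with am = 5 and gm = 2, the partition is not yet determined (e.g. several partitions of 5 into 2 parts exist). Let N = A − (-2)·I. Computing rank(N^1) = 3, rank(N^2) = 1, rank(N^3) = 0; the number of blocks of size ≥ j is rank(N^{j−1}) − rank(N^j), giving [2, 2, 1]. So we have 1 block(s) of size 3, 1 block(s) of size 2 → block sizes [3, 2]

Assembling the blocks gives a Jordan form
J =
  [-2,  1,  0,  0,  0]
  [ 0, -2,  1,  0,  0]
  [ 0,  0, -2,  0,  0]
  [ 0,  0,  0, -2,  1]
  [ 0,  0,  0,  0, -2]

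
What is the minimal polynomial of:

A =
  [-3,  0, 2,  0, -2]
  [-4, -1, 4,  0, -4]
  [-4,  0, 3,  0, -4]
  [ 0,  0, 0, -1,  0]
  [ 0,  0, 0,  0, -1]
x^2 - 1

The characteristic polynomial is χ_A(x) = (x - 1)*(x + 1)^4, so the eigenvalues are known. The minimal polynomial is
  m_A(x) = Π_λ (x − λ)^{k_λ}
where k_λ is the size of the *largest* Jordan block for λ (equivalently, the smallest k with (A − λI)^k v = 0 for every generalised eigenvector v of λ).

  λ = -1: largest Jordan block has size 1, contributing (x + 1)
  λ = 1: largest Jordan block has size 1, contributing (x − 1)

So m_A(x) = (x - 1)*(x + 1) = x^2 - 1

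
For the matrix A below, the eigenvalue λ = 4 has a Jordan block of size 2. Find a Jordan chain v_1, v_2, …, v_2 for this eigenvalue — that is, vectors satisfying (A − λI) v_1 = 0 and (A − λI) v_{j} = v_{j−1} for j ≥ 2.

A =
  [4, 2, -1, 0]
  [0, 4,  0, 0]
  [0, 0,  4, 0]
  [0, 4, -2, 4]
A Jordan chain for λ = 4 of length 2:
v_1 = (2, 0, 0, 4)ᵀ
v_2 = (0, 1, 0, 0)ᵀ

Let N = A − (4)·I. We want v_2 with N^2 v_2 = 0 but N^1 v_2 ≠ 0; then v_{j-1} := N · v_j for j = 2, …, 2.

Pick v_2 = (0, 1, 0, 0)ᵀ.
Then v_1 = N · v_2 = (2, 0, 0, 4)ᵀ.

Sanity check: (A − (4)·I) v_1 = (0, 0, 0, 0)ᵀ = 0. ✓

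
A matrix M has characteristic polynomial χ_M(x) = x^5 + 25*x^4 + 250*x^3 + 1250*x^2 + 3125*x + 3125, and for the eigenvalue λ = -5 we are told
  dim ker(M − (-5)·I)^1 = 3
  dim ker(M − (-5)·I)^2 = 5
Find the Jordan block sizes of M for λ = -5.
Block sizes for λ = -5: [2, 2, 1]

From the dimensions of kernels of powers, the number of Jordan blocks of size at least j is d_j − d_{j−1} where d_j = dim ker(N^j) (with d_0 = 0). Computing the differences gives [3, 2].
The number of blocks of size exactly k is (#blocks of size ≥ k) − (#blocks of size ≥ k + 1), so the partition is: 1 block(s) of size 1, 2 block(s) of size 2.
In nonincreasing order the block sizes are [2, 2, 1].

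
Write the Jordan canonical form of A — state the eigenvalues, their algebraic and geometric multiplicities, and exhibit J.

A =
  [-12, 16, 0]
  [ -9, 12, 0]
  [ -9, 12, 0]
J_2(0) ⊕ J_1(0)

The characteristic polynomial is
  det(x·I − A) = x^3

Eigenvalues and multiplicities (the geometric multiplicity of λ is n − rank(A − λI), which equals the number of Jordan blocks for λ):
  λ = 0: algebraic multiplicity = 3, geometric multiplicity = 2

Determining the block sizes for each eigenvalue:
  λ = 0: 2 blocks summing to 3 forces exactly one block of size 2 and the rest size 1 → block sizes [2, 1]

Assembling the blocks gives a Jordan form
J =
  [0, 1, 0]
  [0, 0, 0]
  [0, 0, 0]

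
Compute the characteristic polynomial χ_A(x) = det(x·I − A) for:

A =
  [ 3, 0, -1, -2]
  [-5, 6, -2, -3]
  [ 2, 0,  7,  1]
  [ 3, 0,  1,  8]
x^4 - 24*x^3 + 216*x^2 - 864*x + 1296

Expanding det(x·I − A) (e.g. by cofactor expansion or by noting that A is similar to its Jordan form J, which has the same characteristic polynomial as A) gives
  χ_A(x) = x^4 - 24*x^3 + 216*x^2 - 864*x + 1296
which factors as (x - 6)^4. The eigenvalues (with algebraic multiplicities) are λ = 6 with multiplicity 4.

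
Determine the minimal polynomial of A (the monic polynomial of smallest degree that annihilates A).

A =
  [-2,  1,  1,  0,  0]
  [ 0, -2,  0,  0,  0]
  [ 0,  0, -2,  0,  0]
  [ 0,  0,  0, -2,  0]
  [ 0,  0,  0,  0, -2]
x^2 + 4*x + 4

The characteristic polynomial is χ_A(x) = (x + 2)^5, so the eigenvalues are known. The minimal polynomial is
  m_A(x) = Π_λ (x − λ)^{k_λ}
where k_λ is the size of the *largest* Jordan block for λ (equivalently, the smallest k with (A − λI)^k v = 0 for every generalised eigenvector v of λ).

  λ = -2: largest Jordan block has size 2, contributing (x + 2)^2

So m_A(x) = (x + 2)^2 = x^2 + 4*x + 4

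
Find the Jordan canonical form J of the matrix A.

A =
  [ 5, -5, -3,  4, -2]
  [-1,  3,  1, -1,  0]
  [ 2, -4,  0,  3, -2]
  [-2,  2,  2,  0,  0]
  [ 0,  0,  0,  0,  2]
J_2(2) ⊕ J_2(2) ⊕ J_1(2)

The characteristic polynomial is
  det(x·I − A) = x^5 - 10*x^4 + 40*x^3 - 80*x^2 + 80*x - 32 = (x - 2)^5

Eigenvalues and multiplicities (the geometric multiplicity of λ is n − rank(A − λI), which equals the number of Jordan blocks for λ):
  λ = 2: algebraic multiplicity = 5, geometric multiplicity = 3

Determining the block sizes for each eigenvalue:
  λ = 2: with am = 5 and gm = 3, the partition is not yet determined (e.g. several partitions of 5 into 3 parts exist). Let N = A − (2)·I. Computing rank(N^1) = 2, rank(N^2) = 0; the number of blocks of size ≥ j is rank(N^{j−1}) − rank(N^j), giving [3, 2]. So we have 2 block(s) of size 2, 1 block(s) of size 1 → block sizes [2, 2, 1]

Assembling the blocks gives a Jordan form
J =
  [2, 1, 0, 0, 0]
  [0, 2, 0, 0, 0]
  [0, 0, 2, 1, 0]
  [0, 0, 0, 2, 0]
  [0, 0, 0, 0, 2]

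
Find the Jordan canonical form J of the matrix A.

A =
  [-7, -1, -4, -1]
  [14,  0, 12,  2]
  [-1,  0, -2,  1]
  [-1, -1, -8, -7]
J_2(-4) ⊕ J_2(-4)

The characteristic polynomial is
  det(x·I − A) = x^4 + 16*x^3 + 96*x^2 + 256*x + 256 = (x + 4)^4

Eigenvalues and multiplicities (the geometric multiplicity of λ is n − rank(A − λI), which equals the number of Jordan blocks for λ):
  λ = -4: algebraic multiplicity = 4, geometric multiplicity = 2

Determining the block sizes for each eigenvalue:
  λ = -4: with am = 4 and gm = 2, the partition is not yet determined (e.g. several partitions of 4 into 2 parts exist). Let N = A − (-4)·I. Computing rank(N^1) = 2, rank(N^2) = 0; the number of blocks of size ≥ j is rank(N^{j−1}) − rank(N^j), giving [2, 2]. So we have 2 block(s) of size 2 → block sizes [2, 2]

Assembling the blocks gives a Jordan form
J =
  [-4,  1,  0,  0]
  [ 0, -4,  0,  0]
  [ 0,  0, -4,  1]
  [ 0,  0,  0, -4]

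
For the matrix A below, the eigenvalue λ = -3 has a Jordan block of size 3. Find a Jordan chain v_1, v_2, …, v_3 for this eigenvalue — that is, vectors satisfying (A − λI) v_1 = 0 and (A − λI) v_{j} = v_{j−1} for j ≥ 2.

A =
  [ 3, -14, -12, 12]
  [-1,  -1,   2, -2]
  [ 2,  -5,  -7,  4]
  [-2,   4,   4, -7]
A Jordan chain for λ = -3 of length 3:
v_1 = (2, 0, 1, 0)ᵀ
v_2 = (6, -1, 2, -2)ᵀ
v_3 = (1, 0, 0, 0)ᵀ

Let N = A − (-3)·I. We want v_3 with N^3 v_3 = 0 but N^2 v_3 ≠ 0; then v_{j-1} := N · v_j for j = 3, …, 2.

Pick v_3 = (1, 0, 0, 0)ᵀ.
Then v_2 = N · v_3 = (6, -1, 2, -2)ᵀ.
Then v_1 = N · v_2 = (2, 0, 1, 0)ᵀ.

Sanity check: (A − (-3)·I) v_1 = (0, 0, 0, 0)ᵀ = 0. ✓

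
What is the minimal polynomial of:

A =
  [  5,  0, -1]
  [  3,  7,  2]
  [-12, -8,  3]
x^3 - 15*x^2 + 75*x - 125

The characteristic polynomial is χ_A(x) = (x - 5)^3, so the eigenvalues are known. The minimal polynomial is
  m_A(x) = Π_λ (x − λ)^{k_λ}
where k_λ is the size of the *largest* Jordan block for λ (equivalently, the smallest k with (A − λI)^k v = 0 for every generalised eigenvector v of λ).

  λ = 5: largest Jordan block has size 3, contributing (x − 5)^3

So m_A(x) = (x - 5)^3 = x^3 - 15*x^2 + 75*x - 125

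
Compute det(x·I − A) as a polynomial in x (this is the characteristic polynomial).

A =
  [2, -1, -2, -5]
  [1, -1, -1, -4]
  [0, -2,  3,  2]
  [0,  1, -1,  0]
x^4 - 4*x^3 + 6*x^2 - 4*x + 1

Expanding det(x·I − A) (e.g. by cofactor expansion or by noting that A is similar to its Jordan form J, which has the same characteristic polynomial as A) gives
  χ_A(x) = x^4 - 4*x^3 + 6*x^2 - 4*x + 1
which factors as (x - 1)^4. The eigenvalues (with algebraic multiplicities) are λ = 1 with multiplicity 4.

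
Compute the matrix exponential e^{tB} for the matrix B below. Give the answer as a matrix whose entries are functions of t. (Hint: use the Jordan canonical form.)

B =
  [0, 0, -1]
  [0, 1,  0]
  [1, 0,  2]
e^{tB} =
  [-t*exp(t) + exp(t), 0, -t*exp(t)]
  [0, exp(t), 0]
  [t*exp(t), 0, t*exp(t) + exp(t)]

Strategy: write B = P · J · P⁻¹ where J is a Jordan canonical form, so e^{tB} = P · e^{tJ} · P⁻¹, and e^{tJ} can be computed block-by-block.

B has Jordan form
J =
  [1, 1, 0]
  [0, 1, 0]
  [0, 0, 1]
(up to reordering of blocks).

Per-block formulas:
  For a 1×1 block at λ = 1: exp(t · [1]) = [e^(1t)].
  For a 2×2 Jordan block J_2(1): exp(t · J_2(1)) = e^(1t)·(I + t·N), where N is the 2×2 nilpotent shift.

After assembling e^{tJ} and conjugating by P, we get:

e^{tB} =
  [-t*exp(t) + exp(t), 0, -t*exp(t)]
  [0, exp(t), 0]
  [t*exp(t), 0, t*exp(t) + exp(t)]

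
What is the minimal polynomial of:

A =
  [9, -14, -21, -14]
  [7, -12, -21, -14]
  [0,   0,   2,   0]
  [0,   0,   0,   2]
x^2 + 3*x - 10

The characteristic polynomial is χ_A(x) = (x - 2)^3*(x + 5), so the eigenvalues are known. The minimal polynomial is
  m_A(x) = Π_λ (x − λ)^{k_λ}
where k_λ is the size of the *largest* Jordan block for λ (equivalently, the smallest k with (A − λI)^k v = 0 for every generalised eigenvector v of λ).

  λ = -5: largest Jordan block has size 1, contributing (x + 5)
  λ = 2: largest Jordan block has size 1, contributing (x − 2)

So m_A(x) = (x - 2)*(x + 5) = x^2 + 3*x - 10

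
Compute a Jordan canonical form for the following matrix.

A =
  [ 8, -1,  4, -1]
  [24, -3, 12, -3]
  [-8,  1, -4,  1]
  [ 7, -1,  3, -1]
J_3(0) ⊕ J_1(0)

The characteristic polynomial is
  det(x·I − A) = x^4

Eigenvalues and multiplicities (the geometric multiplicity of λ is n − rank(A − λI), which equals the number of Jordan blocks for λ):
  λ = 0: algebraic multiplicity = 4, geometric multiplicity = 2

Determining the block sizes for each eigenvalue:
  λ = 0: with am = 4 and gm = 2, the partition is not yet determined (e.g. several partitions of 4 into 2 parts exist). Let N = A − (0)·I. Computing rank(N^1) = 2, rank(N^2) = 1, rank(N^3) = 0; the number of blocks of size ≥ j is rank(N^{j−1}) − rank(N^j), giving [2, 1, 1]. So we have 1 block(s) of size 3, 1 block(s) of size 1 → block sizes [3, 1]

Assembling the blocks gives a Jordan form
J =
  [0, 1, 0, 0]
  [0, 0, 1, 0]
  [0, 0, 0, 0]
  [0, 0, 0, 0]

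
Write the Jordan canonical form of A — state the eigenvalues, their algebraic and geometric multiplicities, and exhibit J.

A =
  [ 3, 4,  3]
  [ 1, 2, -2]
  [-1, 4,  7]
J_3(4)

The characteristic polynomial is
  det(x·I − A) = x^3 - 12*x^2 + 48*x - 64 = (x - 4)^3

Eigenvalues and multiplicities (the geometric multiplicity of λ is n − rank(A − λI), which equals the number of Jordan blocks for λ):
  λ = 4: algebraic multiplicity = 3, geometric multiplicity = 1

Determining the block sizes for each eigenvalue:
  λ = 4: one block (gm = 1), so the single block has size am = 3 → block sizes [3]

Assembling the blocks gives a Jordan form
J =
  [4, 1, 0]
  [0, 4, 1]
  [0, 0, 4]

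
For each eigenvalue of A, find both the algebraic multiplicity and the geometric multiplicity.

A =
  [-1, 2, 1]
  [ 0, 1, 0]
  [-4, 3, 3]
λ = 1: alg = 3, geom = 1

Step 1 — factor the characteristic polynomial to read off the algebraic multiplicities:
  χ_A(x) = (x - 1)^3

Step 2 — compute geometric multiplicities via the rank-nullity identity g(λ) = n − rank(A − λI):
  rank(A − (1)·I) = 2, so dim ker(A − (1)·I) = n − 2 = 1

Summary:
  λ = 1: algebraic multiplicity = 3, geometric multiplicity = 1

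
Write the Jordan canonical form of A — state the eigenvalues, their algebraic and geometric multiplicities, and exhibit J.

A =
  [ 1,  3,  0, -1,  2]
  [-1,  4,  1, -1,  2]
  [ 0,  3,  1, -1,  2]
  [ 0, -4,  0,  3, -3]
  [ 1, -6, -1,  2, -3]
J_3(1) ⊕ J_1(1) ⊕ J_1(2)

The characteristic polynomial is
  det(x·I − A) = x^5 - 6*x^4 + 14*x^3 - 16*x^2 + 9*x - 2 = (x - 2)*(x - 1)^4

Eigenvalues and multiplicities (the geometric multiplicity of λ is n − rank(A − λI), which equals the number of Jordan blocks for λ):
  λ = 1: algebraic multiplicity = 4, geometric multiplicity = 2
  λ = 2: algebraic multiplicity = 1, geometric multiplicity = 1

Determining the block sizes for each eigenvalue:
  λ = 1: with am = 4 and gm = 2, the partition is not yet determined (e.g. several partitions of 4 into 2 parts exist). Let N = A − (1)·I. Computing rank(N^1) = 3, rank(N^2) = 2, rank(N^3) = 1; the number of blocks of size ≥ j is rank(N^{j−1}) − rank(N^j), giving [2, 1, 1]. So we have 1 block(s) of size 3, 1 block(s) of size 1 → block sizes [3, 1]
  λ = 2: one block (gm = 1), so the single block has size am = 1 → block sizes [1]

Assembling the blocks gives a Jordan form
J =
  [1, 1, 0, 0, 0]
  [0, 1, 1, 0, 0]
  [0, 0, 1, 0, 0]
  [0, 0, 0, 1, 0]
  [0, 0, 0, 0, 2]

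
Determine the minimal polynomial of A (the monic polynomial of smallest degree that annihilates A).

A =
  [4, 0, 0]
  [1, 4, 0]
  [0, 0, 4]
x^2 - 8*x + 16

The characteristic polynomial is χ_A(x) = (x - 4)^3, so the eigenvalues are known. The minimal polynomial is
  m_A(x) = Π_λ (x − λ)^{k_λ}
where k_λ is the size of the *largest* Jordan block for λ (equivalently, the smallest k with (A − λI)^k v = 0 for every generalised eigenvector v of λ).

  λ = 4: largest Jordan block has size 2, contributing (x − 4)^2

So m_A(x) = (x - 4)^2 = x^2 - 8*x + 16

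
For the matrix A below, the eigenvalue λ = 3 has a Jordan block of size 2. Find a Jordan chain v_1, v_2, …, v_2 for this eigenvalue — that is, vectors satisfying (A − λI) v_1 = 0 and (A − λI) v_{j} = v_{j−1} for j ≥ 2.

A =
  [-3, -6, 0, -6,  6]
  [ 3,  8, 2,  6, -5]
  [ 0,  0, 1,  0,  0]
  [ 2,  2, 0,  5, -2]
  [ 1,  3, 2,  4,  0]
A Jordan chain for λ = 3 of length 2:
v_1 = (0, -2, 0, 0, -2)ᵀ
v_2 = (1, -1, 0, 0, 0)ᵀ

Let N = A − (3)·I. We want v_2 with N^2 v_2 = 0 but N^1 v_2 ≠ 0; then v_{j-1} := N · v_j for j = 2, …, 2.

Pick v_2 = (1, -1, 0, 0, 0)ᵀ.
Then v_1 = N · v_2 = (0, -2, 0, 0, -2)ᵀ.

Sanity check: (A − (3)·I) v_1 = (0, 0, 0, 0, 0)ᵀ = 0. ✓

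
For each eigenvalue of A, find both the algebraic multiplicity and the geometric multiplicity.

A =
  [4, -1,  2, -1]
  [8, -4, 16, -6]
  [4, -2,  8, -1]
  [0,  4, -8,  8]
λ = 4: alg = 4, geom = 2

Step 1 — factor the characteristic polynomial to read off the algebraic multiplicities:
  χ_A(x) = (x - 4)^4

Step 2 — compute geometric multiplicities via the rank-nullity identity g(λ) = n − rank(A − λI):
  rank(A − (4)·I) = 2, so dim ker(A − (4)·I) = n − 2 = 2

Summary:
  λ = 4: algebraic multiplicity = 4, geometric multiplicity = 2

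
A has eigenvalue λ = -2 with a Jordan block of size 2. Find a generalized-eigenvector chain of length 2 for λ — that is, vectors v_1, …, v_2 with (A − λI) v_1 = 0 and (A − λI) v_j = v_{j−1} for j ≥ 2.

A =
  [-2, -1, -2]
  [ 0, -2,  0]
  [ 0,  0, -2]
A Jordan chain for λ = -2 of length 2:
v_1 = (-1, 0, 0)ᵀ
v_2 = (0, 1, 0)ᵀ

Let N = A − (-2)·I. We want v_2 with N^2 v_2 = 0 but N^1 v_2 ≠ 0; then v_{j-1} := N · v_j for j = 2, …, 2.

Pick v_2 = (0, 1, 0)ᵀ.
Then v_1 = N · v_2 = (-1, 0, 0)ᵀ.

Sanity check: (A − (-2)·I) v_1 = (0, 0, 0)ᵀ = 0. ✓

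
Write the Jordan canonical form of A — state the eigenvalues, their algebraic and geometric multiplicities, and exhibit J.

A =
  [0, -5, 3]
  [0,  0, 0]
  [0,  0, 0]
J_2(0) ⊕ J_1(0)

The characteristic polynomial is
  det(x·I − A) = x^3

Eigenvalues and multiplicities (the geometric multiplicity of λ is n − rank(A − λI), which equals the number of Jordan blocks for λ):
  λ = 0: algebraic multiplicity = 3, geometric multiplicity = 2

Determining the block sizes for each eigenvalue:
  λ = 0: 2 blocks summing to 3 forces exactly one block of size 2 and the rest size 1 → block sizes [2, 1]

Assembling the blocks gives a Jordan form
J =
  [0, 1, 0]
  [0, 0, 0]
  [0, 0, 0]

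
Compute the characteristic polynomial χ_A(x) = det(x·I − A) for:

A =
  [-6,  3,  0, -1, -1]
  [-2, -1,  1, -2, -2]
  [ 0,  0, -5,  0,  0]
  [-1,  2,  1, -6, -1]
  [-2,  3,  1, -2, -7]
x^5 + 25*x^4 + 250*x^3 + 1250*x^2 + 3125*x + 3125

Expanding det(x·I − A) (e.g. by cofactor expansion or by noting that A is similar to its Jordan form J, which has the same characteristic polynomial as A) gives
  χ_A(x) = x^5 + 25*x^4 + 250*x^3 + 1250*x^2 + 3125*x + 3125
which factors as (x + 5)^5. The eigenvalues (with algebraic multiplicities) are λ = -5 with multiplicity 5.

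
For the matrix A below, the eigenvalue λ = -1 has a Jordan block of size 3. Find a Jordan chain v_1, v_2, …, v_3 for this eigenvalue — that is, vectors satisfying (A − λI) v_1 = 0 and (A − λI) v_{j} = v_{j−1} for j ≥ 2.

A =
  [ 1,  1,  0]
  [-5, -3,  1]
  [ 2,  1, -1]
A Jordan chain for λ = -1 of length 3:
v_1 = (-1, 2, -1)ᵀ
v_2 = (2, -5, 2)ᵀ
v_3 = (1, 0, 0)ᵀ

Let N = A − (-1)·I. We want v_3 with N^3 v_3 = 0 but N^2 v_3 ≠ 0; then v_{j-1} := N · v_j for j = 3, …, 2.

Pick v_3 = (1, 0, 0)ᵀ.
Then v_2 = N · v_3 = (2, -5, 2)ᵀ.
Then v_1 = N · v_2 = (-1, 2, -1)ᵀ.

Sanity check: (A − (-1)·I) v_1 = (0, 0, 0)ᵀ = 0. ✓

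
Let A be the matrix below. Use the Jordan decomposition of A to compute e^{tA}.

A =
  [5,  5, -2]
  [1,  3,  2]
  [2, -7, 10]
e^{tA} =
  [t^2*exp(6*t) - t*exp(6*t) + exp(6*t), -3*t^2*exp(6*t) + 5*t*exp(6*t), 2*t^2*exp(6*t) - 2*t*exp(6*t)]
  [t*exp(6*t), -3*t*exp(6*t) + exp(6*t), 2*t*exp(6*t)]
  [-t^2*exp(6*t)/2 + 2*t*exp(6*t), 3*t^2*exp(6*t)/2 - 7*t*exp(6*t), -t^2*exp(6*t) + 4*t*exp(6*t) + exp(6*t)]

Strategy: write A = P · J · P⁻¹ where J is a Jordan canonical form, so e^{tA} = P · e^{tJ} · P⁻¹, and e^{tJ} can be computed block-by-block.

A has Jordan form
J =
  [6, 1, 0]
  [0, 6, 1]
  [0, 0, 6]
(up to reordering of blocks).

Per-block formulas:
  For a 3×3 Jordan block J_3(6): exp(t · J_3(6)) = e^(6t)·(I + t·N + (t^2/2)·N^2), where N is the 3×3 nilpotent shift.

After assembling e^{tJ} and conjugating by P, we get:

e^{tA} =
  [t^2*exp(6*t) - t*exp(6*t) + exp(6*t), -3*t^2*exp(6*t) + 5*t*exp(6*t), 2*t^2*exp(6*t) - 2*t*exp(6*t)]
  [t*exp(6*t), -3*t*exp(6*t) + exp(6*t), 2*t*exp(6*t)]
  [-t^2*exp(6*t)/2 + 2*t*exp(6*t), 3*t^2*exp(6*t)/2 - 7*t*exp(6*t), -t^2*exp(6*t) + 4*t*exp(6*t) + exp(6*t)]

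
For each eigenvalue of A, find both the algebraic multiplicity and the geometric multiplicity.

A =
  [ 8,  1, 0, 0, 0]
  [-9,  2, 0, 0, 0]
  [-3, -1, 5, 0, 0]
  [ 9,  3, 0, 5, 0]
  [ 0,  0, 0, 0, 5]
λ = 5: alg = 5, geom = 4

Step 1 — factor the characteristic polynomial to read off the algebraic multiplicities:
  χ_A(x) = (x - 5)^5

Step 2 — compute geometric multiplicities via the rank-nullity identity g(λ) = n − rank(A − λI):
  rank(A − (5)·I) = 1, so dim ker(A − (5)·I) = n − 1 = 4

Summary:
  λ = 5: algebraic multiplicity = 5, geometric multiplicity = 4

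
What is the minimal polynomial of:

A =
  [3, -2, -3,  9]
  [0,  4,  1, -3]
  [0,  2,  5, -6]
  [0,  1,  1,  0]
x^3 - 9*x^2 + 27*x - 27

The characteristic polynomial is χ_A(x) = (x - 3)^4, so the eigenvalues are known. The minimal polynomial is
  m_A(x) = Π_λ (x − λ)^{k_λ}
where k_λ is the size of the *largest* Jordan block for λ (equivalently, the smallest k with (A − λI)^k v = 0 for every generalised eigenvector v of λ).

  λ = 3: largest Jordan block has size 3, contributing (x − 3)^3

So m_A(x) = (x - 3)^3 = x^3 - 9*x^2 + 27*x - 27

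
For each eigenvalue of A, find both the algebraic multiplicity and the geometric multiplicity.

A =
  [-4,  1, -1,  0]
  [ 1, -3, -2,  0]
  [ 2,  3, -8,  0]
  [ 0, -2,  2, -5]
λ = -5: alg = 4, geom = 2

Step 1 — factor the characteristic polynomial to read off the algebraic multiplicities:
  χ_A(x) = (x + 5)^4

Step 2 — compute geometric multiplicities via the rank-nullity identity g(λ) = n − rank(A − λI):
  rank(A − (-5)·I) = 2, so dim ker(A − (-5)·I) = n − 2 = 2

Summary:
  λ = -5: algebraic multiplicity = 4, geometric multiplicity = 2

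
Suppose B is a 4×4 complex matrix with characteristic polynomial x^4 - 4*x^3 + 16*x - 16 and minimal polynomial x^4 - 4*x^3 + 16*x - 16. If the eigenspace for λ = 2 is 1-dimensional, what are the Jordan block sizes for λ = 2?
Block sizes for λ = 2: [3]

Step 1 — from the characteristic polynomial, algebraic multiplicity of λ = 2 is 3. From dim ker(B − (2)·I) = 1, there are exactly 1 Jordan blocks for λ = 2.
Step 2 — from the minimal polynomial, the factor (x − 2)^3 tells us the largest block for λ = 2 has size 3.
Step 3 — with total size 3, 1 blocks, and largest block 3, the block sizes (in nonincreasing order) are [3].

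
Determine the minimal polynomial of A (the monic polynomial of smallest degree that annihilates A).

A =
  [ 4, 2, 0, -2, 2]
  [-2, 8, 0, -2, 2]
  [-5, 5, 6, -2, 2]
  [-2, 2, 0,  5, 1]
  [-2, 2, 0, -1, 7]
x^2 - 12*x + 36

The characteristic polynomial is χ_A(x) = (x - 6)^5, so the eigenvalues are known. The minimal polynomial is
  m_A(x) = Π_λ (x − λ)^{k_λ}
where k_λ is the size of the *largest* Jordan block for λ (equivalently, the smallest k with (A − λI)^k v = 0 for every generalised eigenvector v of λ).

  λ = 6: largest Jordan block has size 2, contributing (x − 6)^2

So m_A(x) = (x - 6)^2 = x^2 - 12*x + 36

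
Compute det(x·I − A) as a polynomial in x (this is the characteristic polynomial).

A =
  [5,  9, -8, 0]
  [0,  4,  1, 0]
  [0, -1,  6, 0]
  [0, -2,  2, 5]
x^4 - 20*x^3 + 150*x^2 - 500*x + 625

Expanding det(x·I − A) (e.g. by cofactor expansion or by noting that A is similar to its Jordan form J, which has the same characteristic polynomial as A) gives
  χ_A(x) = x^4 - 20*x^3 + 150*x^2 - 500*x + 625
which factors as (x - 5)^4. The eigenvalues (with algebraic multiplicities) are λ = 5 with multiplicity 4.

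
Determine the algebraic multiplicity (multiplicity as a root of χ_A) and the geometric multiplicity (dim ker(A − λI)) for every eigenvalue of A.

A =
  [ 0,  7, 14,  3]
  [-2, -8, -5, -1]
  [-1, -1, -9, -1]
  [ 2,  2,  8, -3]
λ = -5: alg = 4, geom = 2

Step 1 — factor the characteristic polynomial to read off the algebraic multiplicities:
  χ_A(x) = (x + 5)^4

Step 2 — compute geometric multiplicities via the rank-nullity identity g(λ) = n − rank(A − λI):
  rank(A − (-5)·I) = 2, so dim ker(A − (-5)·I) = n − 2 = 2

Summary:
  λ = -5: algebraic multiplicity = 4, geometric multiplicity = 2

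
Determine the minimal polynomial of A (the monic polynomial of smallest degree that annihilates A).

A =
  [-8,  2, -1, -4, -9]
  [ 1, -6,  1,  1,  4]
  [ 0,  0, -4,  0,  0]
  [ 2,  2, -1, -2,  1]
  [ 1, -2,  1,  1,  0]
x^3 + 12*x^2 + 48*x + 64

The characteristic polynomial is χ_A(x) = (x + 4)^5, so the eigenvalues are known. The minimal polynomial is
  m_A(x) = Π_λ (x − λ)^{k_λ}
where k_λ is the size of the *largest* Jordan block for λ (equivalently, the smallest k with (A − λI)^k v = 0 for every generalised eigenvector v of λ).

  λ = -4: largest Jordan block has size 3, contributing (x + 4)^3

So m_A(x) = (x + 4)^3 = x^3 + 12*x^2 + 48*x + 64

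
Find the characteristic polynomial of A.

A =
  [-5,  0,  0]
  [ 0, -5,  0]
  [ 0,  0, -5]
x^3 + 15*x^2 + 75*x + 125

Expanding det(x·I − A) (e.g. by cofactor expansion or by noting that A is similar to its Jordan form J, which has the same characteristic polynomial as A) gives
  χ_A(x) = x^3 + 15*x^2 + 75*x + 125
which factors as (x + 5)^3. The eigenvalues (with algebraic multiplicities) are λ = -5 with multiplicity 3.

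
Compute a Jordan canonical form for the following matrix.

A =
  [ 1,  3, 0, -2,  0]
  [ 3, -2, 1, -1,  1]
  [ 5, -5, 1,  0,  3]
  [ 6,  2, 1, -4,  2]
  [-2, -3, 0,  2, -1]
J_3(-1) ⊕ J_2(-1)

The characteristic polynomial is
  det(x·I − A) = x^5 + 5*x^4 + 10*x^3 + 10*x^2 + 5*x + 1 = (x + 1)^5

Eigenvalues and multiplicities (the geometric multiplicity of λ is n − rank(A − λI), which equals the number of Jordan blocks for λ):
  λ = -1: algebraic multiplicity = 5, geometric multiplicity = 2

Determining the block sizes for each eigenvalue:
  λ = -1: with am = 5 and gm = 2, the partition is not yet determined (e.g. several partitions of 5 into 2 parts exist). Let N = A − (-1)·I. Computing rank(N^1) = 3, rank(N^2) = 1, rank(N^3) = 0; the number of blocks of size ≥ j is rank(N^{j−1}) − rank(N^j), giving [2, 2, 1]. So we have 1 block(s) of size 3, 1 block(s) of size 2 → block sizes [3, 2]

Assembling the blocks gives a Jordan form
J =
  [-1,  1,  0,  0,  0]
  [ 0, -1,  1,  0,  0]
  [ 0,  0, -1,  0,  0]
  [ 0,  0,  0, -1,  1]
  [ 0,  0,  0,  0, -1]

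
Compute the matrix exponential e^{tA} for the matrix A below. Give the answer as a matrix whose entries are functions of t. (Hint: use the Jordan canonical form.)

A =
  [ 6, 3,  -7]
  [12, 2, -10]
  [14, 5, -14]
e^{tA} =
  [t^2*exp(-2*t) + 8*t*exp(-2*t) + exp(-2*t), t^2*exp(-2*t)/2 + 3*t*exp(-2*t), -t^2*exp(-2*t) - 7*t*exp(-2*t)]
  [2*t^2*exp(-2*t) + 12*t*exp(-2*t), t^2*exp(-2*t) + 4*t*exp(-2*t) + exp(-2*t), -2*t^2*exp(-2*t) - 10*t*exp(-2*t)]
  [2*t^2*exp(-2*t) + 14*t*exp(-2*t), t^2*exp(-2*t) + 5*t*exp(-2*t), -2*t^2*exp(-2*t) - 12*t*exp(-2*t) + exp(-2*t)]

Strategy: write A = P · J · P⁻¹ where J is a Jordan canonical form, so e^{tA} = P · e^{tJ} · P⁻¹, and e^{tJ} can be computed block-by-block.

A has Jordan form
J =
  [-2,  1,  0]
  [ 0, -2,  1]
  [ 0,  0, -2]
(up to reordering of blocks).

Per-block formulas:
  For a 3×3 Jordan block J_3(-2): exp(t · J_3(-2)) = e^(-2t)·(I + t·N + (t^2/2)·N^2), where N is the 3×3 nilpotent shift.

After assembling e^{tJ} and conjugating by P, we get:

e^{tA} =
  [t^2*exp(-2*t) + 8*t*exp(-2*t) + exp(-2*t), t^2*exp(-2*t)/2 + 3*t*exp(-2*t), -t^2*exp(-2*t) - 7*t*exp(-2*t)]
  [2*t^2*exp(-2*t) + 12*t*exp(-2*t), t^2*exp(-2*t) + 4*t*exp(-2*t) + exp(-2*t), -2*t^2*exp(-2*t) - 10*t*exp(-2*t)]
  [2*t^2*exp(-2*t) + 14*t*exp(-2*t), t^2*exp(-2*t) + 5*t*exp(-2*t), -2*t^2*exp(-2*t) - 12*t*exp(-2*t) + exp(-2*t)]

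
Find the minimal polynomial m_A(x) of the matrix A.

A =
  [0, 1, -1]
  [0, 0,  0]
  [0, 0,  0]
x^2

The characteristic polynomial is χ_A(x) = x^3, so the eigenvalues are known. The minimal polynomial is
  m_A(x) = Π_λ (x − λ)^{k_λ}
where k_λ is the size of the *largest* Jordan block for λ (equivalently, the smallest k with (A − λI)^k v = 0 for every generalised eigenvector v of λ).

  λ = 0: largest Jordan block has size 2, contributing (x − 0)^2

So m_A(x) = x^2 = x^2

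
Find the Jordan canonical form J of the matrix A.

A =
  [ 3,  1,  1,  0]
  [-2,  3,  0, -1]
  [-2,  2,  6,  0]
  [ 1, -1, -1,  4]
J_3(4) ⊕ J_1(4)

The characteristic polynomial is
  det(x·I − A) = x^4 - 16*x^3 + 96*x^2 - 256*x + 256 = (x - 4)^4

Eigenvalues and multiplicities (the geometric multiplicity of λ is n − rank(A − λI), which equals the number of Jordan blocks for λ):
  λ = 4: algebraic multiplicity = 4, geometric multiplicity = 2

Determining the block sizes for each eigenvalue:
  λ = 4: with am = 4 and gm = 2, the partition is not yet determined (e.g. several partitions of 4 into 2 parts exist). Let N = A − (4)·I. Computing rank(N^1) = 2, rank(N^2) = 1, rank(N^3) = 0; the number of blocks of size ≥ j is rank(N^{j−1}) − rank(N^j), giving [2, 1, 1]. So we have 1 block(s) of size 3, 1 block(s) of size 1 → block sizes [3, 1]

Assembling the blocks gives a Jordan form
J =
  [4, 1, 0, 0]
  [0, 4, 1, 0]
  [0, 0, 4, 0]
  [0, 0, 0, 4]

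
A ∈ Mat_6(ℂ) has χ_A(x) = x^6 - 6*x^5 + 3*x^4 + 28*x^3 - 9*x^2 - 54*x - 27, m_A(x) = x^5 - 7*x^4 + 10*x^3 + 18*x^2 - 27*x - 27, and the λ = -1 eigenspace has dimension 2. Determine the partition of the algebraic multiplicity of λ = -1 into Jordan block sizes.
Block sizes for λ = -1: [2, 1]

Step 1 — from the characteristic polynomial, algebraic multiplicity of λ = -1 is 3. From dim ker(A − (-1)·I) = 2, there are exactly 2 Jordan blocks for λ = -1.
Step 2 — from the minimal polynomial, the factor (x + 1)^2 tells us the largest block for λ = -1 has size 2.
Step 3 — with total size 3, 2 blocks, and largest block 2, the block sizes (in nonincreasing order) are [2, 1].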